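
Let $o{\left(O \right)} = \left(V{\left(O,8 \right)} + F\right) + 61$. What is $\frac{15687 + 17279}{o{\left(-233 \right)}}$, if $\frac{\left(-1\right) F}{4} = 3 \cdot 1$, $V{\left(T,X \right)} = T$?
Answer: $- \frac{16483}{92} \approx -179.16$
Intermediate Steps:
$F = -12$ ($F = - 4 \cdot 3 \cdot 1 = \left(-4\right) 3 = -12$)
$o{\left(O \right)} = 49 + O$ ($o{\left(O \right)} = \left(O - 12\right) + 61 = \left(-12 + O\right) + 61 = 49 + O$)
$\frac{15687 + 17279}{o{\left(-233 \right)}} = \frac{15687 + 17279}{49 - 233} = \frac{32966}{-184} = 32966 \left(- \frac{1}{184}\right) = - \frac{16483}{92}$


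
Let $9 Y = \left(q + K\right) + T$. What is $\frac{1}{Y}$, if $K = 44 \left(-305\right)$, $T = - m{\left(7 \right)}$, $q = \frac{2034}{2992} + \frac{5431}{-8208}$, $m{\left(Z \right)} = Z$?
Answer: $- \frac{13814064}{20609020747} \approx -0.00067029$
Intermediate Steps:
$q = \frac{27845}{1534896}$ ($q = 2034 \cdot \frac{1}{2992} + 5431 \left(- \frac{1}{8208}\right) = \frac{1017}{1496} - \frac{5431}{8208} = \frac{27845}{1534896} \approx 0.018141$)
$T = -7$ ($T = \left(-1\right) 7 = -7$)
$K = -13420$
$Y = - \frac{20609020747}{13814064}$ ($Y = \frac{\left(\frac{27845}{1534896} - 13420\right) - 7}{9} = \frac{- \frac{20598276475}{1534896} - 7}{9} = \frac{1}{9} \left(- \frac{20609020747}{1534896}\right) = - \frac{20609020747}{13814064} \approx -1491.9$)
$\frac{1}{Y} = \frac{1}{- \frac{20609020747}{13814064}} = - \frac{13814064}{20609020747}$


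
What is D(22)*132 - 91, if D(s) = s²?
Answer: 63797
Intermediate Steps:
D(22)*132 - 91 = 22²*132 - 91 = 484*132 - 91 = 63888 - 91 = 63797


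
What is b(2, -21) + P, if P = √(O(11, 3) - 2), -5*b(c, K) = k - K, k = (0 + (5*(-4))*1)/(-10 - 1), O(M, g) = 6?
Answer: -141/55 ≈ -2.5636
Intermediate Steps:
k = 20/11 (k = (0 - 20*1)/(-11) = (0 - 20)*(-1/11) = -20*(-1/11) = 20/11 ≈ 1.8182)
b(c, K) = -4/11 + K/5 (b(c, K) = -(20/11 - K)/5 = -4/11 + K/5)
P = 2 (P = √(6 - 2) = √4 = 2)
b(2, -21) + P = (-4/11 + (⅕)*(-21)) + 2 = (-4/11 - 21/5) + 2 = -251/55 + 2 = -141/55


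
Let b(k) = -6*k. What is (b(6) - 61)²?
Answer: 9409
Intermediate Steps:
(b(6) - 61)² = (-6*6 - 61)² = (-36 - 61)² = (-97)² = 9409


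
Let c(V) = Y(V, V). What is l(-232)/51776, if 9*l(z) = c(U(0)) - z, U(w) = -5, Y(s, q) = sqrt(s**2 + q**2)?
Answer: 29/58248 + 5*sqrt(2)/465984 ≈ 0.00051305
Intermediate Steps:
Y(s, q) = sqrt(q**2 + s**2)
c(V) = sqrt(2)*sqrt(V**2) (c(V) = sqrt(V**2 + V**2) = sqrt(2*V**2) = sqrt(2)*sqrt(V**2))
l(z) = -z/9 + 5*sqrt(2)/9 (l(z) = (sqrt(2)*sqrt((-5)**2) - z)/9 = (sqrt(2)*sqrt(25) - z)/9 = (sqrt(2)*5 - z)/9 = (5*sqrt(2) - z)/9 = (-z + 5*sqrt(2))/9 = -z/9 + 5*sqrt(2)/9)
l(-232)/51776 = (-1/9*(-232) + 5*sqrt(2)/9)/51776 = (232/9 + 5*sqrt(2)/9)*(1/51776) = 29/58248 + 5*sqrt(2)/465984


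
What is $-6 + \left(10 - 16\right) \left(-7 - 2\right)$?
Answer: $48$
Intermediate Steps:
$-6 + \left(10 - 16\right) \left(-7 - 2\right) = -6 + \left(10 - 16\right) \left(-9\right) = -6 - -54 = -6 + 54 = 48$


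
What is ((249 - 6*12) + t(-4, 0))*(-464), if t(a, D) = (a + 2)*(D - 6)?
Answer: -87696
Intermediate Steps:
t(a, D) = (-6 + D)*(2 + a) (t(a, D) = (2 + a)*(-6 + D) = (-6 + D)*(2 + a))
((249 - 6*12) + t(-4, 0))*(-464) = ((249 - 6*12) + (-12 - 6*(-4) + 2*0 + 0*(-4)))*(-464) = ((249 - 72) + (-12 + 24 + 0 + 0))*(-464) = (177 + 12)*(-464) = 189*(-464) = -87696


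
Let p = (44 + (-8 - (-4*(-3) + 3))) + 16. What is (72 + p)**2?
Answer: 11881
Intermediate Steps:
p = 37 (p = (44 + (-8 - (12 + 3))) + 16 = (44 + (-8 - 1*15)) + 16 = (44 + (-8 - 15)) + 16 = (44 - 23) + 16 = 21 + 16 = 37)
(72 + p)**2 = (72 + 37)**2 = 109**2 = 11881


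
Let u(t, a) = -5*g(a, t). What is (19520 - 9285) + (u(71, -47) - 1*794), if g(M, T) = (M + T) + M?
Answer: 9556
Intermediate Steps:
g(M, T) = T + 2*M
u(t, a) = -10*a - 5*t (u(t, a) = -5*(t + 2*a) = -10*a - 5*t)
(19520 - 9285) + (u(71, -47) - 1*794) = (19520 - 9285) + ((-10*(-47) - 5*71) - 1*794) = 10235 + ((470 - 355) - 794) = 10235 + (115 - 794) = 10235 - 679 = 9556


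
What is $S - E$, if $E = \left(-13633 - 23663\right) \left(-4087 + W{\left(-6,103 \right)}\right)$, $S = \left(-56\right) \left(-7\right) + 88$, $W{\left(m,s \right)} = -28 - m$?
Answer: $-153248784$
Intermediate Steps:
$S = 480$ ($S = 392 + 88 = 480$)
$E = 153249264$ ($E = \left(-13633 - 23663\right) \left(-4087 - 22\right) = - 37296 \left(-4087 + \left(-28 + 6\right)\right) = - 37296 \left(-4087 - 22\right) = \left(-37296\right) \left(-4109\right) = 153249264$)
$S - E = 480 - 153249264 = -153248784$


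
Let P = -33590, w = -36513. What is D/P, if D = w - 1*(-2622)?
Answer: 33891/33590 ≈ 1.0090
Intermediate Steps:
D = -33891 (D = -36513 - 1*(-2622) = -36513 + 2622 = -33891)
D/P = -33891/(-33590) = -33891*(-1/33590) = 33891/33590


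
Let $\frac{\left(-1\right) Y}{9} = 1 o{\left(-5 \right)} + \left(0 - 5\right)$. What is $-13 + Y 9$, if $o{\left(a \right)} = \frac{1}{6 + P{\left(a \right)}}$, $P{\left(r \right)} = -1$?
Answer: $\frac{1879}{5} \approx 375.8$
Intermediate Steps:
$o{\left(a \right)} = \frac{1}{5}$ ($o{\left(a \right)} = \frac{1}{6 - 1} = \frac{1}{5}$)
$Y = \frac{216}{5}$ ($Y = - 9 \left(1 \cdot \frac{1}{5} + \left(0 - 5\right)\right) = - 9 \left(\frac{1}{5} - 5\right) = \left(-9\right) \left(- \frac{24}{5}\right) = \frac{216}{5} \approx 43.2$)
$-13 + Y 9 = -13 + \frac{216}{5} \cdot 9 = -13 + \frac{1944}{5} = \frac{1879}{5}$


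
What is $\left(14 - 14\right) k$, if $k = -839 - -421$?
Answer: $0$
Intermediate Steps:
$k = -418$ ($k = -839 + 421 = -418$)
$\left(14 - 14\right) k = \left(14 - 14\right) \left(-418\right) = 0 \left(-418\right) = 0$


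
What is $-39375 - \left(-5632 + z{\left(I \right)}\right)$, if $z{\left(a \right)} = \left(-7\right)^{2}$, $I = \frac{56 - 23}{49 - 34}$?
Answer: $-33792$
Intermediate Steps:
$I = \frac{11}{5}$ ($I = \frac{33}{15} = 33 \cdot \frac{1}{15} = \frac{11}{5} \approx 2.2$)
$z{\left(a \right)} = 49$
$-39375 - \left(-5632 + z{\left(I \right)}\right) = -39375 - -5583 = -39375 + \left(5632 - 49\right) = -39375 + 5583 = -33792$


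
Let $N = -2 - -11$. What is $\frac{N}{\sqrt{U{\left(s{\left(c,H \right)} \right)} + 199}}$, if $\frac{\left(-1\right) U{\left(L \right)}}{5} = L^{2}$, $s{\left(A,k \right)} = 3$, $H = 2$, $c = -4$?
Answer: $\frac{9 \sqrt{154}}{154} \approx 0.72524$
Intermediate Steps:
$N = 9$ ($N = -2 + 11 = 9$)
$U{\left(L \right)} = - 5 L^{2}$
$\frac{N}{\sqrt{U{\left(s{\left(c,H \right)} \right)} + 199}} = \frac{9}{\sqrt{- 5 \cdot 3^{2} + 199}} = \frac{9}{\sqrt{\left(-5\right) 9 + 199}} = \frac{9}{\sqrt{-45 + 199}} = \frac{9}{\sqrt{154}} = 9 \frac{\sqrt{154}}{154} = \frac{9 \sqrt{154}}{154}$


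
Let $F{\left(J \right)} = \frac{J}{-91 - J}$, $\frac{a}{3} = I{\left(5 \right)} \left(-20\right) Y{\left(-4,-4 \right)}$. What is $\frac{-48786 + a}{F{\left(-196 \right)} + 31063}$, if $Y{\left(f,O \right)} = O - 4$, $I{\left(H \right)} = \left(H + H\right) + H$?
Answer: $- \frac{623790}{465917} \approx -1.3388$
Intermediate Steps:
$I{\left(H \right)} = 3 H$ ($I{\left(H \right)} = 2 H + H = 3 H$)
$Y{\left(f,O \right)} = -4 + O$
$a = 7200$ ($a = 3 \cdot 3 \cdot 5 \left(-20\right) \left(-4 - 4\right) = 3 \cdot 15 \left(-20\right) \left(-8\right) = 3 \left(\left(-300\right) \left(-8\right)\right) = 3 \cdot 2400 = 7200$)
$\frac{-48786 + a}{F{\left(-196 \right)} + 31063} = \frac{-48786 + 7200}{\left(-1\right) \left(-196\right) \frac{1}{91 - 196} + 31063} = - \frac{41586}{\left(-1\right) \left(-196\right) \frac{1}{-105} + 31063} = - \frac{41586}{\left(-1\right) \left(-196\right) \left(- \frac{1}{105}\right) + 31063} = - \frac{41586}{- \frac{28}{15} + 31063} = - \frac{41586}{\frac{465917}{15}} = \left(-41586\right) \frac{15}{465917} = - \frac{623790}{465917}$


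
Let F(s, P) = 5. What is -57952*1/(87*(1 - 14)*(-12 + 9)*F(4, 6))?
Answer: -57952/16965 ≈ -3.4160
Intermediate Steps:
-57952*1/(87*(1 - 14)*(-12 + 9)*F(4, 6)) = -57952*1/(435*(1 - 14)*(-12 + 9)) = -57952/((-13*(-3)*29)*(-15*(-1))) = -57952/((39*29)*15) = -57952/(1131*15) = -57952/16965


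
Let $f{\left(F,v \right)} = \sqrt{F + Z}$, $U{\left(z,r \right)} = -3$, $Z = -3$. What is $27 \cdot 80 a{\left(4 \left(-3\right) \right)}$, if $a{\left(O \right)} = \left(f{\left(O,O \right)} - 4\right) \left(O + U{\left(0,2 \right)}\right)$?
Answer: $129600 - 32400 i \sqrt{15} \approx 1.296 \cdot 10^{5} - 1.2548 \cdot 10^{5} i$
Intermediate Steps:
$f{\left(F,v \right)} = \sqrt{-3 + F}$ ($f{\left(F,v \right)} = \sqrt{F - 3} = \sqrt{-3 + F}$)
$a{\left(O \right)} = \left(-4 + \sqrt{-3 + O}\right) \left(-3 + O\right)$ ($a{\left(O \right)} = \left(\sqrt{-3 + O} - 4\right) \left(O - 3\right) = \left(-4 + \sqrt{-3 + O}\right) \left(-3 + O\right)$)
$27 \cdot 80 a{\left(4 \left(-3\right) \right)} = 27 \cdot 80 \left(12 - 4 \cdot 4 \left(-3\right) - 3 \sqrt{-3 + 4 \left(-3\right)} + 4 \left(-3\right) \sqrt{-3 + 4 \left(-3\right)}\right) = 2160 \left(12 - -48 - 3 \sqrt{-3 - 12} - 12 \sqrt{-3 - 12}\right) = 2160 \left(12 + 48 - 3 \sqrt{-15} - 12 \sqrt{-15}\right) = 2160 \left(12 + 48 - 3 i \sqrt{15} - 12 i \sqrt{15}\right) = 2160 \left(60 - 15 i \sqrt{15}\right) = 129600 - 32400 i \sqrt{15}$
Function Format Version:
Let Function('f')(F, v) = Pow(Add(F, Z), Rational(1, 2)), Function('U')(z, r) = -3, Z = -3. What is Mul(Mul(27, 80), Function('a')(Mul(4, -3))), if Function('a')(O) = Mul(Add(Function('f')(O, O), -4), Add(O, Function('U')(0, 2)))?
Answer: Add(129600, Mul(-32400, I, Pow(15, Rational(1, 2)))) ≈ Add(1.2960e+5, Mul(-1.2548e+5, I))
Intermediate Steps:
Function('f')(F, v) = Pow(Add(-3, F), Rational(1, 2)) (Function('f')(F, v) = Pow(Add(F, -3), Rational(1, 2)) = Pow(Add(-3, F), Rational(1, 2)))
Function('a')(O) = Mul(Add(-4, Pow(Add(-3, O), Rational(1, 2))), Add(-3, O)) (Function('a')(O) = Mul(Add(Pow(Add(-3, O), Rational(1, 2)), -4), Add(O, -3)) = Mul(Add(-4, Pow(Add(-3, O), Rational(1, 2))), Add(-3, O)))
Mul(Mul(27, 80), Function('a')(Mul(4, -3))) = Mul(Mul(27, 80), Add(12, Mul(-4, Mul(4, -3)), Mul(-3, Pow(Add(-3, Mul(4, -3)), Rational(1, 2))), Mul(Mul(4, -3), Pow(Add(-3, Mul(4, -3)), Rational(1, 2))))) = Mul(2160, Add(12, Mul(-4, -12), Mul(-3, Pow(Add(-3, -12), Rational(1, 2))), Mul(-12, Pow(Add(-3, -12), Rational(1, 2))))) = Mul(2160, Add(12, 48, Mul(-3, Pow(-15, Rational(1, 2))), Mul(-12, Pow(-15, Rational(1, 2))))) = Mul(2160, Add(12, 48, Mul(-3, Mul(I, Pow(15, Rational(1, 2)))), Mul(-12, Mul(I, Pow(15, Rational(1, 2)))))) = Mul(2160, Add(12, 48, Mul(-3, I, Pow(15, Rational(1, 2))), Mul(-12, I, Pow(15, Rational(1, 2))))) = Mul(2160, Add(60, Mul(-15, I, Pow(15, Rational(1, 2))))) = Add(129600, Mul(-32400, I, Pow(15, Rational(1, 2))))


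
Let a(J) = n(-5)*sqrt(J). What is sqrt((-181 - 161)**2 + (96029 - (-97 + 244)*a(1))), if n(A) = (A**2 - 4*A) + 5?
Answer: sqrt(205643) ≈ 453.48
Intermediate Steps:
n(A) = 5 + A**2 - 4*A
a(J) = 50*sqrt(J) (a(J) = (5 + (-5)**2 - 4*(-5))*sqrt(J) = (5 + 25 + 20)*sqrt(J) = 50*sqrt(J))
sqrt((-181 - 161)**2 + (96029 - (-97 + 244)*a(1))) = sqrt((-181 - 161)**2 + (96029 - (-97 + 244)*50*sqrt(1))) = sqrt((-342)**2 + (96029 - 147*50*1)) = sqrt(116964 + (96029 - 147*50)) = sqrt(116964 + (96029 - 1*7350)) = sqrt(116964 + (96029 - 7350)) = sqrt(116964 + 88679) = sqrt(205643)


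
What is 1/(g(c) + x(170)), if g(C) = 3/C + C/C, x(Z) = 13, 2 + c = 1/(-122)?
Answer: 245/3064 ≈ 0.079961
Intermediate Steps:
c = -245/122 (c = -2 + 1/(-122) = -2 - 1/122 = -245/122 ≈ -2.0082)
g(C) = 1 + 3/C (g(C) = 3/C + 1 = 1 + 3/C)
1/(g(c) + x(170)) = 1/((3 - 245/122)/(-245/122) + 13) = 1/(-122/245*121/122 + 13) = 1/(-121/245 + 13) = 1/(3064/245) = 245/3064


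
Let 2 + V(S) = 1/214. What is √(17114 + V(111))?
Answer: √783661366/214 ≈ 130.81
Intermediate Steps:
V(S) = -427/214 (V(S) = -2 + 1/214 = -427/214)
√(17114 + V(111)) = √(17114 - 427/214) = √(3661969/214) = √783661366/214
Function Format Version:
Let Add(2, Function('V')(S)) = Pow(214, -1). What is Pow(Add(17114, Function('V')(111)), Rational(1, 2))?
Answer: Mul(Rational(1, 214), Pow(783661366, Rational(1, 2))) ≈ 130.81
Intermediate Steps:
Function('V')(S) = Rational(-427, 214) (Function('V')(S) = Add(-2, Pow(214, -1)) = Add(-2, Rational(1, 214)) = Rational(-427, 214))
Pow(Add(17114, Function('V')(111)), Rational(1, 2)) = Pow(Add(17114, Rational(-427, 214)), Rational(1, 2)) = Pow(Rational(3661969, 214), Rational(1, 2)) = Mul(Rational(1, 214), Pow(783661366, Rational(1, 2)))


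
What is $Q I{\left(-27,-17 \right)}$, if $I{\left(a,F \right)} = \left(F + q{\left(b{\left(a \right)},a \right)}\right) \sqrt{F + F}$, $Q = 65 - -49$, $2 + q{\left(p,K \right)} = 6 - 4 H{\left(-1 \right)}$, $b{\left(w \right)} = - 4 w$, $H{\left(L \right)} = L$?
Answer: $- 1026 i \sqrt{34} \approx - 5982.6 i$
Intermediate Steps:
$q{\left(p,K \right)} = 8$ ($q{\left(p,K \right)} = -2 + \left(6 - -4\right) = -2 + \left(6 + 4\right) = -2 + 10 = 8$)
$Q = 114$ ($Q = 65 + 49 = 114$)
$I{\left(a,F \right)} = \sqrt{2} \sqrt{F} \left(8 + F\right)$ ($I{\left(a,F \right)} = \left(F + 8\right) \sqrt{F + F} = \left(8 + F\right) \sqrt{2 F} = \left(8 + F\right) \sqrt{2} \sqrt{F} = \sqrt{2} \sqrt{F} \left(8 + F\right)$)
$Q I{\left(-27,-17 \right)} = 114 \sqrt{2} \sqrt{-17} \left(8 - 17\right) = 114 \sqrt{2} i \sqrt{17} \left(-9\right) = 114 \left(- 9 i \sqrt{34}\right) = - 1026 i \sqrt{34}$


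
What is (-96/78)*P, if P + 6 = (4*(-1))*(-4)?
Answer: -160/13 ≈ -12.308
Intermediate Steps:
P = 10 (P = -6 + (4*(-1))*(-4) = -6 - 4*(-4) = -6 + 16 = 10)
(-96/78)*P = -96/78*10 = -96*1/78*10 = -16/13*10 = -160/13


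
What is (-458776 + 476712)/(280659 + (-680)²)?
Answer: 17936/743059 ≈ 0.024138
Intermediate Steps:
(-458776 + 476712)/(280659 + (-680)²) = 17936/(280659 + 462400) = 17936/743059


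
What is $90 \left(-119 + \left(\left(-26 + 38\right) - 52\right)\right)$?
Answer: $-14310$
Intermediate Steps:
$90 \left(-119 + \left(\left(-26 + 38\right) - 52\right)\right) = 90 \left(-119 + \left(12 - 52\right)\right) = 90 \left(-119 - 40\right) = 90 \left(-159\right) = -14310$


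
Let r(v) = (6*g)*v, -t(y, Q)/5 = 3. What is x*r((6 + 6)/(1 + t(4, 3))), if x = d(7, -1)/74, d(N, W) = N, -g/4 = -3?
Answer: -216/37 ≈ -5.8378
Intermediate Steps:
g = 12 (g = -4*(-3) = 12)
t(y, Q) = -15 (t(y, Q) = -5*3 = -15)
r(v) = 72*v (r(v) = (6*12)*v = 72*v)
x = 7/74 ≈ 0.094595
x*r((6 + 6)/(1 + t(4, 3))) = 7*(72*((6 + 6)/(1 - 15)))/74 = 7*(72*(12/(-14)))/74 = 7*(72*(12*(-1/14)))/74 = 7*(72*(-6/7))/74 = (7/74)*(-432/7) = -216/37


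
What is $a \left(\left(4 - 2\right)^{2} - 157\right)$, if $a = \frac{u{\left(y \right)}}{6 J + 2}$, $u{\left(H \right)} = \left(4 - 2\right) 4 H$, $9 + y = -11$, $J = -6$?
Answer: $-720$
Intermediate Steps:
$y = -20$ ($y = -9 - 11 = -20$)
$u{\left(H \right)} = 8 H$ ($u{\left(H \right)} = 2 \cdot 4 H = 8 H$)
$a = \frac{80}{17}$ ($a = \frac{8 \left(-20\right)}{6 \left(-6\right) + 2} = - \frac{160}{-36 + 2} = - \frac{160}{-34} = \left(-160\right) \left(- \frac{1}{34}\right) = \frac{80}{17} \approx 4.7059$)
$a \left(\left(4 - 2\right)^{2} - 157\right) = \frac{80 \left(\left(4 - 2\right)^{2} - 157\right)}{17} = \frac{80 \left(2^{2} - 157\right)}{17} = \frac{80 \left(4 - 157\right)}{17} = \frac{80}{17} \left(-153\right) = -720$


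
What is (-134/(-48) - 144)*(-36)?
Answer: 10167/2 ≈ 5083.5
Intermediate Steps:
(-134/(-48) - 144)*(-36) = (-134*(-1/48) - 144)*(-36) = (67/24 - 144)*(-36) = -3389/24*(-36) = 10167/2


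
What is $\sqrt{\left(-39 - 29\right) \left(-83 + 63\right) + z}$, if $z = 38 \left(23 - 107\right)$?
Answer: $2 i \sqrt{458} \approx 42.802 i$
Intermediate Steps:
$z = -3192$ ($z = 38 \left(-84\right) = -3192$)
$\sqrt{\left(-39 - 29\right) \left(-83 + 63\right) + z} = \sqrt{\left(-39 - 29\right) \left(-83 + 63\right) - 3192} = \sqrt{\left(-39 - 29\right) \left(-20\right) - 3192} = \sqrt{\left(-68\right) \left(-20\right) - 3192} = \sqrt{1360 - 3192} = \sqrt{-1832} = 2 i \sqrt{458}$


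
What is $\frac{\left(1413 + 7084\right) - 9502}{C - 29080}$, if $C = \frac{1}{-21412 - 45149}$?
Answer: $\frac{66893805}{1935593881} \approx 0.03456$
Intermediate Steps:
$C = - \frac{1}{66561}$ ($C = \frac{1}{-66561} = - \frac{1}{66561} \approx -1.5024 \cdot 10^{-5}$)
$\frac{\left(1413 + 7084\right) - 9502}{C - 29080} = \frac{\left(1413 + 7084\right) - 9502}{- \frac{1}{66561} - 29080} = \frac{8497 - 9502}{- \frac{1935593881}{66561}} = \left(-1005\right) \left(- \frac{66561}{1935593881}\right) = \frac{66893805}{1935593881}$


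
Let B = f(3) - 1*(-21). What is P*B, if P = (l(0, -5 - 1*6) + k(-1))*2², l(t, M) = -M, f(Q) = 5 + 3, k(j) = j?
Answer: 1160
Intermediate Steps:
f(Q) = 8
P = 40 (P = (-(-5 - 1*6) - 1)*2² = (-(-5 - 6) - 1)*4 = (-1*(-11) - 1)*4 = (11 - 1)*4 = 10*4 = 40)
B = 29 (B = 8 - 1*(-21) = 8 + 21 = 29)
P*B = 40*29 = 1160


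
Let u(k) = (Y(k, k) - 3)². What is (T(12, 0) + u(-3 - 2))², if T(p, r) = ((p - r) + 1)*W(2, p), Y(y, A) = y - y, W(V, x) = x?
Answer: 27225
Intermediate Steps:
Y(y, A) = 0
u(k) = 9 (u(k) = (0 - 3)² = (-3)² = 9)
T(p, r) = p*(1 + p - r) (T(p, r) = ((p - r) + 1)*p = (1 + p - r)*p = p*(1 + p - r))
(T(12, 0) + u(-3 - 2))² = (12*(1 + 12 - 1*0) + 9)² = (12*(1 + 12 + 0) + 9)² = (12*13 + 9)² = (156 + 9)² = 165² = 27225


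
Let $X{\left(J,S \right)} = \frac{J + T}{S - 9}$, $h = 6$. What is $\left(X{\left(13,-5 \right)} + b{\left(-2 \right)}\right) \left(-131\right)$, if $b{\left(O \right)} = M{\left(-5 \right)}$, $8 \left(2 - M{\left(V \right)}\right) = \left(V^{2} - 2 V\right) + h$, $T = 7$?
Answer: $\frac{33405}{56} \approx 596.52$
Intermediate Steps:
$M{\left(V \right)} = \frac{5}{4} - \frac{V^{2}}{8} + \frac{V}{4}$ ($M{\left(V \right)} = 2 - \frac{\left(V^{2} - 2 V\right) + 6}{8} = 2 - \frac{6 + V^{2} - 2 V}{8} = 2 - \left(\frac{3}{4} - \frac{V}{4} + \frac{V^{2}}{8}\right) = \frac{5}{4} - \frac{V^{2}}{8} + \frac{V}{4}$)
$b{\left(O \right)} = - \frac{25}{8}$ ($b{\left(O \right)} = \frac{5}{4} - \frac{\left(-5\right)^{2}}{8} + \frac{1}{4} \left(-5\right) = \frac{5}{4} - \frac{25}{8} - \frac{5}{4} = - \frac{25}{8}$)
$X{\left(J,S \right)} = \frac{7 + J}{-9 + S}$ ($X{\left(J,S \right)} = \frac{J + 7}{S - 9} = \frac{7 + J}{-9 + S}$)
$\left(X{\left(13,-5 \right)} + b{\left(-2 \right)}\right) \left(-131\right) = \left(\frac{7 + 13}{-9 - 5} - \frac{25}{8}\right) \left(-131\right) = \left(\frac{1}{-14} \cdot 20 - \frac{25}{8}\right) \left(-131\right) = \left(\left(- \frac{1}{14}\right) 20 - \frac{25}{8}\right) \left(-131\right) = \left(- \frac{10}{7} - \frac{25}{8}\right) \left(-131\right) = \left(- \frac{255}{56}\right) \left(-131\right) = \frac{33405}{56}$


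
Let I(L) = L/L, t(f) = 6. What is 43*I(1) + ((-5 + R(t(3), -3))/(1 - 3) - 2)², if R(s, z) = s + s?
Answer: 293/4 ≈ 73.250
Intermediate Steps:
I(L) = 1
R(s, z) = 2*s
43*I(1) + ((-5 + R(t(3), -3))/(1 - 3) - 2)² = 43*1 + ((-5 + 2*6)/(1 - 3) - 2)² = 43 + ((-5 + 12)/(-2) - 2)² = 43 + (7*(-½) - 2)² = 43 + (-7/2 - 2)² = 43 + (-11/2)² = 43 + 121/4 = 293/4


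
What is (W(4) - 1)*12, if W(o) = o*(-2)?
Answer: -108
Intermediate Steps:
W(o) = -2*o
(W(4) - 1)*12 = (-2*4 - 1)*12 = (-8 - 1)*12 = -9*12 = -108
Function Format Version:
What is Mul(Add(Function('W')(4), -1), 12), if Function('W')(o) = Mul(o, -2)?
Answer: -108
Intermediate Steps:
Function('W')(o) = Mul(-2, o)
Mul(Add(Function('W')(4), -1), 12) = Mul(Add(Mul(-2, 4), -1), 12) = Mul(Add(-8, -1), 12) = Mul(-9, 12) = -108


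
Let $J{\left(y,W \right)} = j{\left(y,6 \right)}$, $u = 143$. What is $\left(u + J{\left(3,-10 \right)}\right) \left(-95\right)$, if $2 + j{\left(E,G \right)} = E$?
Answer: $-13680$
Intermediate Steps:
$j{\left(E,G \right)} = -2 + E$
$J{\left(y,W \right)} = -2 + y$
$\left(u + J{\left(3,-10 \right)}\right) \left(-95\right) = \left(143 + \left(-2 + 3\right)\right) \left(-95\right) = \left(143 + 1\right) \left(-95\right) = 144 \left(-95\right) = -13680$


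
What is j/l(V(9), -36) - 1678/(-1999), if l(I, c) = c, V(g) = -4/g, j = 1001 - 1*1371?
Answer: 400019/35982 ≈ 11.117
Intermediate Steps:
j = -370 (j = 1001 - 1371 = -370)
j/l(V(9), -36) - 1678/(-1999) = -370/(-36) - 1678/(-1999) = -370*(-1/36) - 1678*(-1/1999) = 185/18 + 1678/1999 = 400019/35982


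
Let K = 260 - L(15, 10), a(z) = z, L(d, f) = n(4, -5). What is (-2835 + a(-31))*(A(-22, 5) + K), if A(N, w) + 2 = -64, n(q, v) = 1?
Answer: -553138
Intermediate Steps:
L(d, f) = 1
A(N, w) = -66 (A(N, w) = -2 - 64 = -66)
K = 259 (K = 260 - 1*1 = 260 - 1 = 259)
(-2835 + a(-31))*(A(-22, 5) + K) = (-2835 - 31)*(-66 + 259) = -2866*193 = -553138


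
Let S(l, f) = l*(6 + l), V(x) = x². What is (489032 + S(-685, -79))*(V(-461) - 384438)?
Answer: -164034089799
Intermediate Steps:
(489032 + S(-685, -79))*(V(-461) - 384438) = (489032 - 685*(6 - 685))*((-461)² - 384438) = (489032 - 685*(-679))*(212521 - 384438) = (489032 + 465115)*(-171917) = 954147*(-171917) = -164034089799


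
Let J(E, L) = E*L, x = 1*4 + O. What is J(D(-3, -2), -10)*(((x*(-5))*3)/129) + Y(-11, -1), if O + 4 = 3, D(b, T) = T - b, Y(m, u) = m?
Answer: -323/43 ≈ -7.5116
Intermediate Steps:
O = -1 (O = -4 + 3 = -1)
x = 3 (x = 1*4 - 1 = 4 - 1 = 3)
J(D(-3, -2), -10)*(((x*(-5))*3)/129) + Y(-11, -1) = ((-2 - 1*(-3))*(-10))*(((3*(-5))*3)/129) - 11 = ((-2 + 3)*(-10))*(-15*3*(1/129)) - 11 = (1*(-10))*(-45*1/129) - 11 = -10*(-15/43) - 11 = 150/43 - 11 = -323/43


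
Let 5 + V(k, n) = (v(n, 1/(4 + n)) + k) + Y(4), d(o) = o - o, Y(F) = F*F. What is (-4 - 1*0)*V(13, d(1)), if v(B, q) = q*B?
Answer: -96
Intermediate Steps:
Y(F) = F**2
d(o) = 0
v(B, q) = B*q
V(k, n) = 11 + k + n/(4 + n) (V(k, n) = -5 + ((n/(4 + n) + k) + 4**2) = -5 + ((k + n/(4 + n)) + 16) = -5 + (16 + k + n/(4 + n)) = 11 + k + n/(4 + n))
(-4 - 1*0)*V(13, d(1)) = (-4 - 1*0)*((0 + (4 + 0)*(11 + 13))/(4 + 0)) = (-4 + 0)*((0 + 4*24)/4) = -(0 + 96) = -96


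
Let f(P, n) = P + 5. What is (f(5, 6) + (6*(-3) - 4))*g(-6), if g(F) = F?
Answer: 72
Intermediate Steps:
f(P, n) = 5 + P
(f(5, 6) + (6*(-3) - 4))*g(-6) = ((5 + 5) + (6*(-3) - 4))*(-6) = (10 + (-18 - 4))*(-6) = (10 - 22)*(-6) = -12*(-6) = 72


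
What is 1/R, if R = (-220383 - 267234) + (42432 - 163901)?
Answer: -1/609086 ≈ -1.6418e-6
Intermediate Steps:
R = -609086 (R = -487617 - 121469 = -609086)
1/R = 1/(-609086) = -1/609086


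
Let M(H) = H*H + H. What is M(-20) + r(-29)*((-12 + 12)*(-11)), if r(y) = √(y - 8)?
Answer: 380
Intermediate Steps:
r(y) = √(-8 + y)
M(H) = H + H² (M(H) = H² + H = H + H²)
M(-20) + r(-29)*((-12 + 12)*(-11)) = -20*(1 - 20) + √(-8 - 29)*((-12 + 12)*(-11)) = -20*(-19) + √(-37)*(0*(-11)) = 380 + (I*√37)*0 = 380 + 0 = 380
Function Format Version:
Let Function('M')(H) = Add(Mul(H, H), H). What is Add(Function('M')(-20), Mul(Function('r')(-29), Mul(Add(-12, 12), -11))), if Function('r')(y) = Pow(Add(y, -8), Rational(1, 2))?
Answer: 380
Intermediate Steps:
Function('r')(y) = Pow(Add(-8, y), Rational(1, 2))
Function('M')(H) = Add(H, Pow(H, 2)) (Function('M')(H) = Add(Pow(H, 2), H) = Add(H, Pow(H, 2)))
Add(Function('M')(-20), Mul(Function('r')(-29), Mul(Add(-12, 12), -11))) = Add(Mul(-20, Add(1, -20)), Mul(Pow(Add(-8, -29), Rational(1, 2)), Mul(Add(-12, 12), -11))) = Add(Mul(-20, -19), Mul(Pow(-37, Rational(1, 2)), Mul(0, -11))) = Add(380, Mul(Mul(I, Pow(37, Rational(1, 2))), 0)) = Add(380, 0) = 380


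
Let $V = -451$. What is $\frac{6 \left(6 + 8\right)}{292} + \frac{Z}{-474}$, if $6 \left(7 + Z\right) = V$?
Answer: $\frac{95713}{207612} \approx 0.46102$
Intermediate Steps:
$Z = - \frac{493}{6}$ ($Z = -7 + \frac{1}{6} \left(-451\right) = -7 - \frac{451}{6} = - \frac{493}{6} \approx -82.167$)
$\frac{6 \left(6 + 8\right)}{292} + \frac{Z}{-474} = \frac{6 \left(6 + 8\right)}{292} - \frac{493}{6 \left(-474\right)} = 6 \cdot 14 \cdot \frac{1}{292} - - \frac{493}{2844} = 84 \cdot \frac{1}{292} + \frac{493}{2844} = \frac{21}{73} + \frac{493}{2844} = \frac{95713}{207612}$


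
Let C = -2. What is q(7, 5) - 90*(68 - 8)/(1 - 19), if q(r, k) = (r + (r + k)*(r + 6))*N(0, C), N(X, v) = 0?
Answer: 300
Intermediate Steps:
q(r, k) = 0 (q(r, k) = (r + (r + k)*(r + 6))*0 = (r + (k + r)*(6 + r))*0 = (r + (6 + r)*(k + r))*0 = 0)
q(7, 5) - 90*(68 - 8)/(1 - 19) = 0 - 90*(68 - 8)/(1 - 19) = 0 - 5400/(-18) = 0 - 5400*(-1)/18 = 0 - 90*(-10/3) = 0 + 300 = 300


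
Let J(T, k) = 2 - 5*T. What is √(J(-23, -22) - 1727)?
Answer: I*√1610 ≈ 40.125*I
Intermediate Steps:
√(J(-23, -22) - 1727) = √((2 - 5*(-23)) - 1727) = √((2 + 115) - 1727) = √(117 - 1727) = √(-1610) = I*√1610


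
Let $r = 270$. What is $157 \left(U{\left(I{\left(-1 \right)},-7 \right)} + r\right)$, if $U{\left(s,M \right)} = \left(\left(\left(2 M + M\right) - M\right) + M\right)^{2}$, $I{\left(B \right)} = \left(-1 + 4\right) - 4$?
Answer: $111627$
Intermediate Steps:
$I{\left(B \right)} = -1$ ($I{\left(B \right)} = 3 - 4 = -1$)
$U{\left(s,M \right)} = 9 M^{2}$ ($U{\left(s,M \right)} = \left(\left(3 M - M\right) + M\right)^{2} = \left(2 M + M\right)^{2} = \left(3 M\right)^{2} = 9 M^{2}$)
$157 \left(U{\left(I{\left(-1 \right)},-7 \right)} + r\right) = 157 \left(9 \left(-7\right)^{2} + 270\right) = 157 \left(9 \cdot 49 + 270\right) = 157 \left(441 + 270\right) = 157 \cdot 711 = 111627$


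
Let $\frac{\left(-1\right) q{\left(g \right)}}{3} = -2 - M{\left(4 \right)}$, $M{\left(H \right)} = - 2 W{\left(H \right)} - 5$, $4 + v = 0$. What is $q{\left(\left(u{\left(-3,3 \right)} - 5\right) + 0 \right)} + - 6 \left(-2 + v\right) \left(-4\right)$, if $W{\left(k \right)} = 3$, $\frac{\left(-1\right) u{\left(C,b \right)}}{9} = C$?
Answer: $-171$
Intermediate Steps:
$v = -4$ ($v = -4 + 0 = -4$)
$u{\left(C,b \right)} = - 9 C$
$M{\left(H \right)} = -11$ ($M{\left(H \right)} = \left(-2\right) 3 - 5 = -6 - 5 = -11$)
$q{\left(g \right)} = -27$ ($q{\left(g \right)} = - 3 \left(-2 - -11\right) = - 3 \left(-2 + 11\right) = \left(-3\right) 9 = -27$)
$q{\left(\left(u{\left(-3,3 \right)} - 5\right) + 0 \right)} + - 6 \left(-2 + v\right) \left(-4\right) = -27 + - 6 \left(-2 - 4\right) \left(-4\right) = -27 + \left(-6\right) \left(-6\right) \left(-4\right) = -27 + 36 \left(-4\right) = -27 - 144 = -171$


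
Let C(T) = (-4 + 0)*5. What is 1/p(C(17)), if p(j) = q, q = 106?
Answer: 1/106 ≈ 0.0094340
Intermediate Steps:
C(T) = -20 (C(T) = -4*5 = -20)
p(j) = 106
1/p(C(17)) = 1/106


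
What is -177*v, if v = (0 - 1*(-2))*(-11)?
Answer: 3894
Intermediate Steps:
v = -22 (v = (0 + 2)*(-11) = 2*(-11) = -22)
-177*v = -177*(-22) = 3894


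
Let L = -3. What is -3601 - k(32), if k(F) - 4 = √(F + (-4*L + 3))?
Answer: -3605 - √47 ≈ -3611.9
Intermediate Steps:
k(F) = 4 + √(15 + F) (k(F) = 4 + √(F + (-4*(-3) + 3)) = 4 + √(F + (12 + 3)) = 4 + √(F + 15) = 4 + √(15 + F))
-3601 - k(32) = -3601 - (4 + √(15 + 32)) = -3601 - (4 + √47) = -3601 + (-4 - √47) = -3605 - √47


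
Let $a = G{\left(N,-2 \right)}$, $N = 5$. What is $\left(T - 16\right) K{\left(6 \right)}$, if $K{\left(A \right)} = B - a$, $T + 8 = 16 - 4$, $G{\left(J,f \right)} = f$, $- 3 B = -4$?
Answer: $-40$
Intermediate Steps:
$B = \frac{4}{3}$ ($B = \left(- \frac{1}{3}\right) \left(-4\right) = \frac{4}{3} \approx 1.3333$)
$a = -2$
$T = 4$ ($T = -8 + \left(16 - 4\right) = -8 + 12 = 4$)
$K{\left(A \right)} = \frac{10}{3}$ ($K{\left(A \right)} = \frac{4}{3} - -2 = \frac{4}{3} + 2 = \frac{10}{3}$)
$\left(T - 16\right) K{\left(6 \right)} = \left(4 - 16\right) \frac{10}{3} = \left(-12\right) \frac{10}{3} = -40$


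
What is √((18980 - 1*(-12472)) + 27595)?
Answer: √59047 ≈ 243.00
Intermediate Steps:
√((18980 - 1*(-12472)) + 27595) = √((18980 + 12472) + 27595) = √(31452 + 27595) = √59047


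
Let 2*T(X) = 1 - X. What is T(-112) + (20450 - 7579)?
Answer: 25855/2 ≈ 12928.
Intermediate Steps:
T(X) = ½ - X/2 (T(X) = (1 - X)/2 = ½ - X/2)
T(-112) + (20450 - 7579) = (½ - ½*(-112)) + (20450 - 7579) = (½ + 56) + 12871 = 113/2 + 12871 = 25855/2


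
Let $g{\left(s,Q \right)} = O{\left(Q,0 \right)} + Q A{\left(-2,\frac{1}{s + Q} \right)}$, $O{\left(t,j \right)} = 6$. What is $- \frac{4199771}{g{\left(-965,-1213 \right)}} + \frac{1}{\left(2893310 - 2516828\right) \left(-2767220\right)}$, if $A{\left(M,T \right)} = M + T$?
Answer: $- \frac{9529528003416837107629}{5519615096300604360} \approx -1726.5$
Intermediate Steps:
$g{\left(s,Q \right)} = 6 + Q \left(-2 + \frac{1}{Q + s}\right)$ ($g{\left(s,Q \right)} = 6 + Q \left(-2 + \frac{1}{s + Q}\right) = 6 + Q \left(-2 + \frac{1}{Q + s}\right)$)
$- \frac{4199771}{g{\left(-965,-1213 \right)}} + \frac{1}{\left(2893310 - 2516828\right) \left(-2767220\right)} = - \frac{4199771}{6 - - 1213 \left(2 - \frac{1}{-1213 - 965}\right)} + \frac{1}{\left(2893310 - 2516828\right) \left(-2767220\right)} = - \frac{4199771}{6 - - 1213 \left(2 - \frac{1}{-2178}\right)} + \frac{1}{376482} \left(- \frac{1}{2767220}\right) = - \frac{4199771}{6 - - 1213 \left(2 - - \frac{1}{2178}\right)} + \frac{1}{376482} \left(- \frac{1}{2767220}\right) = - \frac{4199771}{6 - - 1213 \left(2 + \frac{1}{2178}\right)} - \frac{1}{1041808520040} = - \frac{4199771}{6 - \left(-1213\right) \frac{4357}{2178}} - \frac{1}{1041808520040} = - \frac{4199771}{6 + \frac{5285041}{2178}} - \frac{1}{1041808520040} = - \frac{4199771}{\frac{5298109}{2178}} - \frac{1}{1041808520040} = \left(-4199771\right) \frac{2178}{5298109} - \frac{1}{1041808520040} = - \frac{9147101238}{5298109} - \frac{1}{1041808520040} = - \frac{9529528003416837107629}{5519615096300604360}$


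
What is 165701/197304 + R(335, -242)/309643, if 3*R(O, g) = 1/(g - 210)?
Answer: 5797821469517/6903599679336 ≈ 0.83983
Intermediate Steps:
R(O, g) = 1/(3*(-210 + g)) (R(O, g) = 1/(3*(g - 210)) = 1/(3*(-210 + g)))
165701/197304 + R(335, -242)/309643 = 165701/197304 + (1/(3*(-210 - 242)))/309643 = 165701*(1/197304) + ((⅓)/(-452))*(1/309643) = 165701/197304 + ((⅓)*(-1/452))*(1/309643) = 165701/197304 - 1/1356*1/309643 = 165701/197304 - 1/419875908 = 5797821469517/6903599679336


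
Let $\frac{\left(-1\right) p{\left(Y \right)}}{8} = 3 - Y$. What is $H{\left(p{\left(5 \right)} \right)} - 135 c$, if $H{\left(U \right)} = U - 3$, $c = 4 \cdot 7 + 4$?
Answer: $-4307$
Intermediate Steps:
$p{\left(Y \right)} = -24 + 8 Y$ ($p{\left(Y \right)} = - 8 \left(3 - Y\right) = -24 + 8 Y$)
$c = 32$ ($c = 28 + 4 = 32$)
$H{\left(U \right)} = -3 + U$
$H{\left(p{\left(5 \right)} \right)} - 135 c = \left(-3 + \left(-24 + 8 \cdot 5\right)\right) - 4320 = \left(-3 + \left(-24 + 40\right)\right) - 4320 = \left(-3 + 16\right) - 4320 = 13 - 4320 = -4307$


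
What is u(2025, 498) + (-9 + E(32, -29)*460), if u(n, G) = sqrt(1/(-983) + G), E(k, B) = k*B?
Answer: -426889 + sqrt(481210939)/983 ≈ -4.2687e+5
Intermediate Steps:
E(k, B) = B*k
u(n, G) = sqrt(-1/983 + G)
u(2025, 498) + (-9 + E(32, -29)*460) = sqrt(-983 + 966289*498)/983 + (-9 - 29*32*460) = sqrt(-983 + 481211922)/983 + (-9 - 928*460) = sqrt(481210939)/983 + (-9 - 426880) = sqrt(481210939)/983 - 426889 = -426889 + sqrt(481210939)/983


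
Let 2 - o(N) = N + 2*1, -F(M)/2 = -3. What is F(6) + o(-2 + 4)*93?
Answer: -180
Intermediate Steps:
F(M) = 6 (F(M) = -2*(-3) = 6)
o(N) = -N (o(N) = 2 - (N + 2*1) = 2 - (N + 2) = 2 - (2 + N) = 2 + (-2 - N) = -N)
F(6) + o(-2 + 4)*93 = 6 - (-2 + 4)*93 = 6 - 1*2*93 = 6 - 2*93 = 6 - 186 = -180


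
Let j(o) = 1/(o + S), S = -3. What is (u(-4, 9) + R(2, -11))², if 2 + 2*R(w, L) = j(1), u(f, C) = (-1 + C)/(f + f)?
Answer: 81/16 ≈ 5.0625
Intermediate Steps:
j(o) = 1/(-3 + o) (j(o) = 1/(o - 3) = 1/(-3 + o))
u(f, C) = (-1 + C)/(2*f) (u(f, C) = (-1 + C)/((2*f)) = (-1 + C)*(1/(2*f)) = (-1 + C)/(2*f))
R(w, L) = -5/4 (R(w, L) = -1 + 1/(2*(-3 + 1)) = -1 + (½)/(-2) = -1 + (½)*(-½) = -1 - ¼ = -5/4)
(u(-4, 9) + R(2, -11))² = ((½)*(-1 + 9)/(-4) - 5/4)² = ((½)*(-¼)*8 - 5/4)² = (-1 - 5/4)² = (-9/4)² = 81/16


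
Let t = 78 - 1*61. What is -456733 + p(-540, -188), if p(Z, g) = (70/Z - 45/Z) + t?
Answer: -49325333/108 ≈ -4.5672e+5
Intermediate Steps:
t = 17 (t = 78 - 61 = 17)
p(Z, g) = 17 + 25/Z (p(Z, g) = (70/Z - 45/Z) + 17 = 25/Z + 17 = 17 + 25/Z)
-456733 + p(-540, -188) = -456733 + (17 + 25/(-540)) = -456733 + (17 + 25*(-1/540)) = -456733 + (17 - 5/108) = -456733 + 1831/108 = -49325333/108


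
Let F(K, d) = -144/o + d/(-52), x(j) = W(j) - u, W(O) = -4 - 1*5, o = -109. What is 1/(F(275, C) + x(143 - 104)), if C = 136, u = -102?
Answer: 1417/129947 ≈ 0.010904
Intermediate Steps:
W(O) = -9 (W(O) = -4 - 5 = -9)
x(j) = 93 (x(j) = -9 - 1*(-102) = -9 + 102 = 93)
F(K, d) = 144/109 - d/52 (F(K, d) = -144/(-109) + d/(-52) = -144*(-1/109) + d*(-1/52) = 144/109 - d/52)
1/(F(275, C) + x(143 - 104)) = 1/((144/109 - 1/52*136) + 93) = 1/((144/109 - 34/13) + 93) = 1/(-1834/1417 + 93) = 1/(129947/1417) = 1417/129947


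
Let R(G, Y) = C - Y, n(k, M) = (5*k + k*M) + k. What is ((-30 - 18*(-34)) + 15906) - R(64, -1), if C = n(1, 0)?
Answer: 16481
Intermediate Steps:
n(k, M) = 6*k + M*k (n(k, M) = (5*k + M*k) + k = 6*k + M*k)
C = 6 (C = 1*(6 + 0) = 1*6 = 6)
R(G, Y) = 6 - Y
((-30 - 18*(-34)) + 15906) - R(64, -1) = ((-30 - 18*(-34)) + 15906) - (6 - 1*(-1)) = ((-30 + 612) + 15906) - (6 + 1) = (582 + 15906) - 1*7 = 16488 - 7 = 16481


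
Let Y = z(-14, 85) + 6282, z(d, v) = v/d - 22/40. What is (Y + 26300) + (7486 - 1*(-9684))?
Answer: 6964353/140 ≈ 49745.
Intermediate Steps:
z(d, v) = -11/20 + v/d (z(d, v) = v/d - 22*1/40 = v/d - 11/20 = -11/20 + v/d)
Y = 878553/140 (Y = (-11/20 + 85/(-14)) + 6282 = (-11/20 + 85*(-1/14)) + 6282 = (-11/20 - 85/14) + 6282 = -927/140 + 6282 = 878553/140 ≈ 6275.4)
(Y + 26300) + (7486 - 1*(-9684)) = (878553/140 + 26300) + (7486 - 1*(-9684)) = 4560553/140 + (7486 + 9684) = 4560553/140 + 17170 = 6964353/140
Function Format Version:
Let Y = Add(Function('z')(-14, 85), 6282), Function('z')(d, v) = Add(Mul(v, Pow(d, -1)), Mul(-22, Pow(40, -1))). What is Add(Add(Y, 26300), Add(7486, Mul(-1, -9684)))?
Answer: Rational(6964353, 140) ≈ 49745.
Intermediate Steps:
Function('z')(d, v) = Add(Rational(-11, 20), Mul(v, Pow(d, -1))) (Function('z')(d, v) = Add(Mul(v, Pow(d, -1)), Mul(-22, Rational(1, 40))) = Add(Mul(v, Pow(d, -1)), Rational(-11, 20)) = Add(Rational(-11, 20), Mul(v, Pow(d, -1))))
Y = Rational(878553, 140) (Y = Add(Add(Rational(-11, 20), Mul(85, Pow(-14, -1))), 6282) = Add(Add(Rational(-11, 20), Mul(85, Rational(-1, 14))), 6282) = Add(Add(Rational(-11, 20), Rational(-85, 14)), 6282) = Add(Rational(-927, 140), 6282) = Rational(878553, 140) ≈ 6275.4)
Add(Add(Y, 26300), Add(7486, Mul(-1, -9684))) = Add(Add(Rational(878553, 140), 26300), Add(7486, Mul(-1, -9684))) = Add(Rational(4560553, 140), Add(7486, 9684)) = Add(Rational(4560553, 140), 17170) = Rational(6964353, 140)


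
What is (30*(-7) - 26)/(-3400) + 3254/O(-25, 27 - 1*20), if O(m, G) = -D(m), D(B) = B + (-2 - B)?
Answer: 1383009/850 ≈ 1627.1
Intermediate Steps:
D(B) = -2
O(m, G) = 2 (O(m, G) = -1*(-2) = 2)
(30*(-7) - 26)/(-3400) + 3254/O(-25, 27 - 1*20) = (30*(-7) - 26)/(-3400) + 3254/2 = (-210 - 26)*(-1/3400) + 3254*(1/2) = -236*(-1/3400) + 1627 = 59/850 + 1627 = 1383009/850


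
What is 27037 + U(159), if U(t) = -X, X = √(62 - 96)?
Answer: 27037 - I*√34 ≈ 27037.0 - 5.831*I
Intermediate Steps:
X = I*√34 (X = √(-34) = I*√34 ≈ 5.8309*I)
U(t) = -I*√34
27037 + U(159) = 27037 - I*√34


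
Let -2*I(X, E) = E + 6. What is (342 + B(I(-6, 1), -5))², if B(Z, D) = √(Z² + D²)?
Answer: (684 + √149)²/4 ≈ 1.2118e+5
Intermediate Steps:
I(X, E) = -3 - E/2 (I(X, E) = -(E + 6)/2 = -(6 + E)/2 = -3 - E/2)
B(Z, D) = √(D² + Z²)
(342 + B(I(-6, 1), -5))² = (342 + √((-5)² + (-3 - ½*1)²))² = (342 + √(25 + (-3 - ½)²))² = (342 + √(25 + (-7/2)²))² = (342 + √(25 + 49/4))² = (342 + √(149/4))² = (342 + √149/2)²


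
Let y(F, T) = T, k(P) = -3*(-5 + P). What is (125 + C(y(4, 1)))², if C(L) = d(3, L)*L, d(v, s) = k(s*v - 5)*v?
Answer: 35344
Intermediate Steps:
k(P) = 15 - 3*P
d(v, s) = v*(30 - 3*s*v) (d(v, s) = (15 - 3*(s*v - 5))*v = (15 - 3*(-5 + s*v))*v = (15 + (15 - 3*s*v))*v = (30 - 3*s*v)*v = v*(30 - 3*s*v))
C(L) = L*(90 - 27*L) (C(L) = (3*3*(10 - 1*L*3))*L = (3*3*(10 - 3*L))*L = (90 - 27*L)*L = L*(90 - 27*L))
(125 + C(y(4, 1)))² = (125 + 9*1*(10 - 3*1))² = (125 + 9*1*(10 - 3))² = (125 + 9*1*7)² = (125 + 63)² = 188² = 35344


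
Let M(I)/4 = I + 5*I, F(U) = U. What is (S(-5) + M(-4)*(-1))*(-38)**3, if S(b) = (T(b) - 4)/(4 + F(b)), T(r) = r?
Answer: -5761560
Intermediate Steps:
M(I) = 24*I (M(I) = 4*(I + 5*I) = 4*(6*I) = 24*I)
S(b) = (-4 + b)/(4 + b) (S(b) = (b - 4)/(4 + b) = (-4 + b)/(4 + b))
(S(-5) + M(-4)*(-1))*(-38)**3 = ((-4 - 5)/(4 - 5) + (24*(-4))*(-1))*(-38)**3 = (-9/(-1) - 96*(-1))*(-54872) = (-1*(-9) + 96)*(-54872) = (9 + 96)*(-54872) = 105*(-54872) = -5761560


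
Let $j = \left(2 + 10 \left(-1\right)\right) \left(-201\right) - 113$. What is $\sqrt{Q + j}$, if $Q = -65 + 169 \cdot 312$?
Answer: $\sqrt{54158} \approx 232.72$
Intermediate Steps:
$Q = 52663$ ($Q = -65 + 52728 = 52663$)
$j = 1495$ ($j = \left(2 - 10\right) \left(-201\right) - 113 = \left(-8\right) \left(-201\right) - 113 = 1608 - 113 = 1495$)
$\sqrt{Q + j} = \sqrt{52663 + 1495} = \sqrt{54158}$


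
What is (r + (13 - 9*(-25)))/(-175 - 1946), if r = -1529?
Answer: 1291/2121 ≈ 0.60868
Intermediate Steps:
(r + (13 - 9*(-25)))/(-175 - 1946) = (-1529 + (13 - 9*(-25)))/(-175 - 1946) = (-1529 + (13 + 225))/(-2121) = (-1529 + 238)*(-1/2121) = -1291*(-1/2121) = 1291/2121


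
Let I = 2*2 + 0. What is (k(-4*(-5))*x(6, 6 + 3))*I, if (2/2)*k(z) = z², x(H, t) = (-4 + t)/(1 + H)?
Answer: 8000/7 ≈ 1142.9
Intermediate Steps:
x(H, t) = (-4 + t)/(1 + H)
I = 4 (I = 4 + 0 = 4)
k(z) = z²
(k(-4*(-5))*x(6, 6 + 3))*I = ((-4*(-5))²*((-4 + (6 + 3))/(1 + 6)))*4 = (20²*((-4 + 9)/7))*4 = (400*((⅐)*5))*4 = (400*(5/7))*4 = (2000/7)*4 = 8000/7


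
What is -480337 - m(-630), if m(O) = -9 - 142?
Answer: -480186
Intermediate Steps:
m(O) = -151
-480337 - m(-630) = -480337 - 1*(-151) = -480337 + 151 = -480186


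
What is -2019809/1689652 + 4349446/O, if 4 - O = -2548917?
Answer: 2200716556703/4306789465492 ≈ 0.51099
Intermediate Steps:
O = 2548921 (O = 4 - 1*(-2548917) = 4 + 2548917 = 2548921)
-2019809/1689652 + 4349446/O = -2019809/1689652 + 4349446/2548921 = 2200716556703/4306789465492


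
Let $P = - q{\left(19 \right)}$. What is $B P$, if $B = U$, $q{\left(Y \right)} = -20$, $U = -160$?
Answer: $-3200$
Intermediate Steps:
$P = 20$ ($P = \left(-1\right) \left(-20\right) = 20$)
$B = -160$
$B P = \left(-160\right) 20 = -3200$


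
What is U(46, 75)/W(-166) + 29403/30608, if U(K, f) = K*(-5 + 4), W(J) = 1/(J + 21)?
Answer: 204184763/30608 ≈ 6671.0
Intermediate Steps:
W(J) = 1/(21 + J)
U(K, f) = -K (U(K, f) = K*(-1) = -K)
U(46, 75)/W(-166) + 29403/30608 = (-1*46)/(1/(21 - 166)) + 29403/30608 = -46/(1/(-145)) + 29403*(1/30608) = -46/(-1/145) + 29403/30608 = -46*(-145) + 29403/30608 = 6670 + 29403/30608 = 204184763/30608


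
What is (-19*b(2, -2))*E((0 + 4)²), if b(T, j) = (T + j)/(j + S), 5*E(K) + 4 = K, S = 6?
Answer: 0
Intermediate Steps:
E(K) = -⅘ + K/5
b(T, j) = (T + j)/(6 + j) (b(T, j) = (T + j)/(j + 6) = (T + j)/(6 + j))
(-19*b(2, -2))*E((0 + 4)²) = (-19*(2 - 2)/(6 - 2))*(-⅘ + (0 + 4)²/5) = (-19*0/4)*(-⅘ + (⅕)*4²) = (-19*0/4)*(-⅘ + (⅕)*16) = (-19*0)*(-⅘ + 16/5) = 0*(12/5) = 0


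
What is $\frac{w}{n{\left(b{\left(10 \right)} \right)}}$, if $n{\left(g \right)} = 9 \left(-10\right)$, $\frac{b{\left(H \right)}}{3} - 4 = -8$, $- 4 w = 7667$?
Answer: $\frac{7667}{360} \approx 21.297$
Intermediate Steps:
$w = - \frac{7667}{4}$ ($w = \left(- \frac{1}{4}\right) 7667 = - \frac{7667}{4} \approx -1916.8$)
$b{\left(H \right)} = -12$ ($b{\left(H \right)} = 12 + 3 \left(-8\right) = 12 - 24 = -12$)
$n{\left(g \right)} = -90$
$\frac{w}{n{\left(b{\left(10 \right)} \right)}} = - \frac{7667}{4 \left(-90\right)} = \left(- \frac{7667}{4}\right) \left(- \frac{1}{90}\right) = \frac{7667}{360}$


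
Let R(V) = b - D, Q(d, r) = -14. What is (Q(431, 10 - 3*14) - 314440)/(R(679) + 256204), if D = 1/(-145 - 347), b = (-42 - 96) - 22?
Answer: -154711368/125973649 ≈ -1.2281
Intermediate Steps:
b = -160 (b = -138 - 22 = -160)
D = -1/492 (D = 1/(-492) = -1/492 ≈ -0.0020325)
R(V) = -78719/492 (R(V) = -160 - 1*(-1/492) = -160 + 1/492 = -78719/492)
(Q(431, 10 - 3*14) - 314440)/(R(679) + 256204) = (-14 - 314440)/(-78719/492 + 256204) = -314454/125973649/492 = -314454*492/125973649 = -154711368/125973649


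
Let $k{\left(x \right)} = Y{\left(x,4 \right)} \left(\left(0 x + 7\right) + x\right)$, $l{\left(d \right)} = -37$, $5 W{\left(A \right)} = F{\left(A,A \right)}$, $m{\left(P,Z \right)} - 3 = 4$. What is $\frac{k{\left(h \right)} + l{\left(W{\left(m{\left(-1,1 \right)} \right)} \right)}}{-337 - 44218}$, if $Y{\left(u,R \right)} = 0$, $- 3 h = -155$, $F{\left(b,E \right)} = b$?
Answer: $\frac{37}{44555} \approx 0.00083043$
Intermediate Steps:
$h = \frac{155}{3}$ ($h = \left(- \frac{1}{3}\right) \left(-155\right) = \frac{155}{3} \approx 51.667$)
$m{\left(P,Z \right)} = 7$ ($m{\left(P,Z \right)} = 3 + 4 = 7$)
$W{\left(A \right)} = \frac{A}{5}$
$k{\left(x \right)} = 0$ ($k{\left(x \right)} = 0 \left(\left(0 x + 7\right) + x\right) = 0 \left(\left(0 + 7\right) + x\right) = 0 \left(7 + x\right) = 0$)
$\frac{k{\left(h \right)} + l{\left(W{\left(m{\left(-1,1 \right)} \right)} \right)}}{-337 - 44218} = \frac{0 - 37}{-337 - 44218} = - \frac{37}{-44555} = \left(-37\right) \left(- \frac{1}{44555}\right) = \frac{37}{44555}$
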